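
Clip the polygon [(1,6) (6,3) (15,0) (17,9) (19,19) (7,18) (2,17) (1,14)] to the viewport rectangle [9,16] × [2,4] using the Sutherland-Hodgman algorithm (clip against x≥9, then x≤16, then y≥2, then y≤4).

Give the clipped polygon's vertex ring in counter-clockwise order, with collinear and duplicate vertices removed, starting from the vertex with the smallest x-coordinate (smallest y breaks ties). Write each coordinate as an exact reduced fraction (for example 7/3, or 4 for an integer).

Clipped polygon: [(9,2) (139/9,2) (143/9,4) (9,4)]

1. After x ≥ 9: [(9,2) (15,0) (17,9) (19,19) (9,109/6)]
2. After x ≤ 16: [(9,2) (15,0) (16,9/2) (16,75/4) (9,109/6)]
3. After y ≥ 2: [(9,2) (9,2) (139/9,2) (16,9/2) (16,75/4) (9,109/6)]
4. After y ≤ 4: [(9,4) (9,2) (9,2) (139/9,2) (143/9,4)]
5. Canonical ring: [(9,2) (139/9,2) (143/9,4) (9,4)]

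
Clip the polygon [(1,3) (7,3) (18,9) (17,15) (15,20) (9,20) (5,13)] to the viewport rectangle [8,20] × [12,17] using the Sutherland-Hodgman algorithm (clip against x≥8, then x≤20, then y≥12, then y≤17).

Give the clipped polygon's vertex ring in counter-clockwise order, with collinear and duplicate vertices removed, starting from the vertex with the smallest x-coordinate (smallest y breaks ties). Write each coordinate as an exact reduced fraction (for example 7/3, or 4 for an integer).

Clipped polygon: [(8,12) (35/2,12) (17,15) (81/5,17) (8,17)]

1. After x ≥ 8: [(8,39/11) (18,9) (17,15) (15,20) (9,20) (8,73/4)]
2. After x ≤ 20: [(8,39/11) (18,9) (17,15) (15,20) (9,20) (8,73/4)]
3. After y ≥ 12: [(8,12) (35/2,12) (17,15) (15,20) (9,20) (8,73/4)]
4. After y ≤ 17: [(8,17) (8,12) (35/2,12) (17,15) (81/5,17)]
5. Canonical ring: [(8,12) (35/2,12) (17,15) (81/5,17) (8,17)]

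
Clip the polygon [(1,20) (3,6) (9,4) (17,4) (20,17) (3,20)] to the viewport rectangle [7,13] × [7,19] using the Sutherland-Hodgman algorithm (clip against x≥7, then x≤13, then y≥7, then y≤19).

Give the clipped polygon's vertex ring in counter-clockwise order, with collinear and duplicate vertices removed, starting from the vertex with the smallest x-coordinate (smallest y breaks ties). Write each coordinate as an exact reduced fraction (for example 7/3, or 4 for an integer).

Clipped polygon: [(7,7) (13,7) (13,310/17) (26/3,19) (7,19)]

1. After x ≥ 7: [(7,14/3) (9,4) (17,4) (20,17) (7,328/17)]
2. After x ≤ 13: [(7,14/3) (9,4) (13,4) (13,310/17) (7,328/17)]
3. After y ≥ 7: [(7,7) (13,7) (13,310/17) (7,328/17)]
4. After y ≤ 19: [(7,19) (7,7) (13,7) (13,310/17) (26/3,19)]
5. Canonical ring: [(7,7) (13,7) (13,310/17) (26/3,19) (7,19)]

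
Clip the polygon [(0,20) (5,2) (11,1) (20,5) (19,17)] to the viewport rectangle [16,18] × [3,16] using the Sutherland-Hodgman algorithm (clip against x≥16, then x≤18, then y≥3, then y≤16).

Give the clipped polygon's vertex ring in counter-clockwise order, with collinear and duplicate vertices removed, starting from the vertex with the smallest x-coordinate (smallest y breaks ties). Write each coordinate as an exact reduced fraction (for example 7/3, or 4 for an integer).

Clipped polygon: [(16,29/9) (18,37/9) (18,16) (16,16)]

1. After x ≥ 16: [(16,332/19) (16,29/9) (20,5) (19,17)]
2. After x ≤ 18: [(18,326/19) (16,332/19) (16,29/9) (18,37/9)]
3. After y ≥ 3: [(18,326/19) (16,332/19) (16,29/9) (18,37/9)]
4. After y ≤ 16: [(18,16) (16,16) (16,29/9) (18,37/9)]
5. Canonical ring: [(16,29/9) (18,37/9) (18,16) (16,16)]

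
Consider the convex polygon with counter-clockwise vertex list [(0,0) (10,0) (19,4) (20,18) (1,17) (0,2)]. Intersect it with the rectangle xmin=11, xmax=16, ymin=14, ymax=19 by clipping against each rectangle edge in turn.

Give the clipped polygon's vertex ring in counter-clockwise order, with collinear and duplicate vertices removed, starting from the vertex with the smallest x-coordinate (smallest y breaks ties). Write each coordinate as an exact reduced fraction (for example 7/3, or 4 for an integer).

1. After x ≥ 11: [(11,4/9) (19,4) (20,18) (11,333/19)]
2. After x ≤ 16: [(11,4/9) (16,8/3) (16,338/19) (11,333/19)]
3. After y ≥ 14: [(11,14) (16,14) (16,338/19) (11,333/19)]
4. After y ≤ 19: [(11,14) (16,14) (16,338/19) (11,333/19)]
5. Canonical ring: [(11,14) (16,14) (16,338/19) (11,333/19)]

Clipped polygon: [(11,14) (16,14) (16,338/19) (11,333/19)]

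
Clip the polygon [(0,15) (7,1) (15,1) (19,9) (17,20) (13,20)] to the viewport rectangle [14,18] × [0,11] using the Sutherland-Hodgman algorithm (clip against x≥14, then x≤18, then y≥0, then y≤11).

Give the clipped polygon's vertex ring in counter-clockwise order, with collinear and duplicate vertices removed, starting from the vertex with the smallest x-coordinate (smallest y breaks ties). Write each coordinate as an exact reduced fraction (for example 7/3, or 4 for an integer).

Clipped polygon: [(14,1) (15,1) (18,7) (18,11) (14,11)]

1. After x ≥ 14: [(14,1) (15,1) (19,9) (17,20) (14,20)]
2. After x ≤ 18: [(14,1) (15,1) (18,7) (18,29/2) (17,20) (14,20)]
3. After y ≥ 0: [(14,1) (15,1) (18,7) (18,29/2) (17,20) (14,20)]
4. After y ≤ 11: [(14,11) (14,1) (15,1) (18,7) (18,11)]
5. Canonical ring: [(14,1) (15,1) (18,7) (18,11) (14,11)]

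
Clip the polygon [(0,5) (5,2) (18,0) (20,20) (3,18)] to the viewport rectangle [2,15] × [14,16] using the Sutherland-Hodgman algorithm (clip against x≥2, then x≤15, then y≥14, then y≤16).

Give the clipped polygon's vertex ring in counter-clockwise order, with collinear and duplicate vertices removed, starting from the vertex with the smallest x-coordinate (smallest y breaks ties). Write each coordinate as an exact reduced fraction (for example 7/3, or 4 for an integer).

1. After x ≥ 2: [(2,41/3) (2,19/5) (5,2) (18,0) (20,20) (3,18)]
2. After x ≤ 15: [(2,41/3) (2,19/5) (5,2) (15,6/13) (15,330/17) (3,18)]
3. After y ≥ 14: [(27/13,14) (15,14) (15,330/17) (3,18)]
4. After y ≤ 16: [(33/13,16) (27/13,14) (15,14) (15,16)]
5. Canonical ring: [(27/13,14) (15,14) (15,16) (33/13,16)]

Clipped polygon: [(27/13,14) (15,14) (15,16) (33/13,16)]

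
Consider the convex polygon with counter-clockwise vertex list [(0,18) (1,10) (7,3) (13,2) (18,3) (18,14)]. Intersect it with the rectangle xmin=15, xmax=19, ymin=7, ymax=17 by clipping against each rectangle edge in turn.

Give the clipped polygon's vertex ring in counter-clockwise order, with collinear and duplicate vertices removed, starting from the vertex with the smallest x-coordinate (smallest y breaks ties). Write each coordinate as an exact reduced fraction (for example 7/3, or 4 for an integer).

1. After x ≥ 15: [(15,44/3) (15,12/5) (18,3) (18,14)]
2. After x ≤ 19: [(15,44/3) (15,12/5) (18,3) (18,14)]
3. After y ≥ 7: [(15,44/3) (15,7) (18,7) (18,14)]
4. After y ≤ 17: [(15,44/3) (15,7) (18,7) (18,14)]
5. Canonical ring: [(15,7) (18,7) (18,14) (15,44/3)]

Clipped polygon: [(15,7) (18,7) (18,14) (15,44/3)]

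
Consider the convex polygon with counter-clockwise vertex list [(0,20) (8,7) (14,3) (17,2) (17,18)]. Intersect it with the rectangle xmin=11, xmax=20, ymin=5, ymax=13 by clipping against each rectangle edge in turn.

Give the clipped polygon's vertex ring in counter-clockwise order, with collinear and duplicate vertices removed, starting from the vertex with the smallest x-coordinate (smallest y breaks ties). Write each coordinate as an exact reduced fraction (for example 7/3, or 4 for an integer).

Clipped polygon: [(11,5) (17,5) (17,13) (11,13)]

1. After x ≥ 11: [(11,318/17) (11,5) (14,3) (17,2) (17,18)]
2. After x ≤ 20: [(11,318/17) (11,5) (14,3) (17,2) (17,18)]
3. After y ≥ 5: [(11,318/17) (11,5) (11,5) (17,5) (17,18)]
4. After y ≤ 13: [(11,13) (11,5) (11,5) (17,5) (17,13)]
5. Canonical ring: [(11,5) (17,5) (17,13) (11,13)]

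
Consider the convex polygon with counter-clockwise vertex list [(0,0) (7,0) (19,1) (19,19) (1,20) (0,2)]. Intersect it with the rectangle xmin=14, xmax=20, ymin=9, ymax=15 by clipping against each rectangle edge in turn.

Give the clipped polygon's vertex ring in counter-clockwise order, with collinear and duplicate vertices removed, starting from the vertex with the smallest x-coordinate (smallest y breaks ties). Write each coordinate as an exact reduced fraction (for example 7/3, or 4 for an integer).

1. After x ≥ 14: [(14,7/12) (19,1) (19,19) (14,347/18)]
2. After x ≤ 20: [(14,7/12) (19,1) (19,19) (14,347/18)]
3. After y ≥ 9: [(14,9) (19,9) (19,19) (14,347/18)]
4. After y ≤ 15: [(14,15) (14,9) (19,9) (19,15)]
5. Canonical ring: [(14,9) (19,9) (19,15) (14,15)]

Clipped polygon: [(14,9) (19,9) (19,15) (14,15)]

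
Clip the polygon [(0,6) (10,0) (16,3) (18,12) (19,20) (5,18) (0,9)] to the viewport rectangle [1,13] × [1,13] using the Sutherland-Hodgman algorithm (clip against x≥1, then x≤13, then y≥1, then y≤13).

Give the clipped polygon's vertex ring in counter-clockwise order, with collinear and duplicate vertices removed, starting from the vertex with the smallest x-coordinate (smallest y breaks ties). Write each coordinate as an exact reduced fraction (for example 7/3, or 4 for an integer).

1. After x ≥ 1: [(1,27/5) (10,0) (16,3) (18,12) (19,20) (5,18) (1,54/5)]
2. After x ≤ 13: [(1,27/5) (10,0) (13,3/2) (13,134/7) (5,18) (1,54/5)]
3. After y ≥ 1: [(1,27/5) (25/3,1) (12,1) (13,3/2) (13,134/7) (5,18) (1,54/5)]
4. After y ≤ 13: [(1,27/5) (25/3,1) (12,1) (13,3/2) (13,13) (20/9,13) (1,54/5)]
5. Canonical ring: [(1,27/5) (25/3,1) (12,1) (13,3/2) (13,13) (20/9,13) (1,54/5)]

Clipped polygon: [(1,27/5) (25/3,1) (12,1) (13,3/2) (13,13) (20/9,13) (1,54/5)]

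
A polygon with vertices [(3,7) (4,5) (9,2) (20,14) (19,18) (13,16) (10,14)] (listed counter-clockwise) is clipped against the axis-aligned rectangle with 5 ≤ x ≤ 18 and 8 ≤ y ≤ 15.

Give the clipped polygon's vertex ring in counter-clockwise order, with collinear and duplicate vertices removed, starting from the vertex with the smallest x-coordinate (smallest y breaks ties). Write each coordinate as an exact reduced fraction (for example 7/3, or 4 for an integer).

Clipped polygon: [(5,8) (29/2,8) (18,130/11) (18,15) (23/2,15) (10,14) (5,9)]

1. After x ≥ 5: [(5,9) (5,22/5) (9,2) (20,14) (19,18) (13,16) (10,14)]
2. After x ≤ 18: [(5,9) (5,22/5) (9,2) (18,130/11) (18,53/3) (13,16) (10,14)]
3. After y ≥ 8: [(5,9) (5,8) (29/2,8) (18,130/11) (18,53/3) (13,16) (10,14)]
4. After y ≤ 15: [(5,9) (5,8) (29/2,8) (18,130/11) (18,15) (23/2,15) (10,14)]
5. Canonical ring: [(5,8) (29/2,8) (18,130/11) (18,15) (23/2,15) (10,14) (5,9)]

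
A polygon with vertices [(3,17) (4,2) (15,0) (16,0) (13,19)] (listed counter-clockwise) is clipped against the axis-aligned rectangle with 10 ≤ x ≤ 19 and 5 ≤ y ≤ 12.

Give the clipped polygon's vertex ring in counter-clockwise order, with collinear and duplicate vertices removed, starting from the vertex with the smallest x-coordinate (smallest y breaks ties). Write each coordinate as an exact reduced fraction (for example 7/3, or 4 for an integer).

Clipped polygon: [(10,5) (289/19,5) (268/19,12) (10,12)]

1. After x ≥ 10: [(10,92/5) (10,10/11) (15,0) (16,0) (13,19)]
2. After x ≤ 19: [(10,92/5) (10,10/11) (15,0) (16,0) (13,19)]
3. After y ≥ 5: [(10,92/5) (10,5) (289/19,5) (13,19)]
4. After y ≤ 12: [(10,12) (10,5) (289/19,5) (268/19,12)]
5. Canonical ring: [(10,5) (289/19,5) (268/19,12) (10,12)]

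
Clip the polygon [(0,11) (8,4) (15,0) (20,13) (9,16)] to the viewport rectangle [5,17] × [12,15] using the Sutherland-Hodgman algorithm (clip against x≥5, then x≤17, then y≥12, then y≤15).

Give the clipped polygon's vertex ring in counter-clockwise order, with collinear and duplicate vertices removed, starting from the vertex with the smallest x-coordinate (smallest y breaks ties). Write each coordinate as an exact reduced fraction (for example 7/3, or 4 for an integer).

Clipped polygon: [(5,12) (17,12) (17,152/11) (38/3,15) (36/5,15) (5,124/9)]

1. After x ≥ 5: [(5,124/9) (5,53/8) (8,4) (15,0) (20,13) (9,16)]
2. After x ≤ 17: [(5,124/9) (5,53/8) (8,4) (15,0) (17,26/5) (17,152/11) (9,16)]
3. After y ≥ 12: [(5,124/9) (5,12) (17,12) (17,152/11) (9,16)]
4. After y ≤ 15: [(36/5,15) (5,124/9) (5,12) (17,12) (17,152/11) (38/3,15)]
5. Canonical ring: [(5,12) (17,12) (17,152/11) (38/3,15) (36/5,15) (5,124/9)]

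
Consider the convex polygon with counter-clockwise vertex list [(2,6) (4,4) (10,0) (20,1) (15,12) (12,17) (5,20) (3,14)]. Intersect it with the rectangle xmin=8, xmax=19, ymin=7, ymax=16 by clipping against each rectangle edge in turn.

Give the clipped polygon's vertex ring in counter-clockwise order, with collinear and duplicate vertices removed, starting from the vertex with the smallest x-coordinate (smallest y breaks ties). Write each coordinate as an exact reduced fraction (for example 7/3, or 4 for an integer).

1. After x ≥ 8: [(8,4/3) (10,0) (20,1) (15,12) (12,17) (8,131/7)]
2. After x ≤ 19: [(8,4/3) (10,0) (19,9/10) (19,16/5) (15,12) (12,17) (8,131/7)]
3. After y ≥ 7: [(8,7) (190/11,7) (15,12) (12,17) (8,131/7)]
4. After y ≤ 16: [(8,16) (8,7) (190/11,7) (15,12) (63/5,16)]
5. Canonical ring: [(8,7) (190/11,7) (15,12) (63/5,16) (8,16)]

Clipped polygon: [(8,7) (190/11,7) (15,12) (63/5,16) (8,16)]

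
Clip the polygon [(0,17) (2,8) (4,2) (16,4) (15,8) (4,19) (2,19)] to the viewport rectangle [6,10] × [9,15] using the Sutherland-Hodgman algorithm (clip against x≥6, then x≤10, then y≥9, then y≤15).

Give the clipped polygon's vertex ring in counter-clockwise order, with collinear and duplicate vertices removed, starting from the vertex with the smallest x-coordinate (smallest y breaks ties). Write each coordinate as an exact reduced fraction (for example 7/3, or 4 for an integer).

Clipped polygon: [(6,9) (10,9) (10,13) (8,15) (6,15)]

1. After x ≥ 6: [(6,7/3) (16,4) (15,8) (6,17)]
2. After x ≤ 10: [(6,7/3) (10,3) (10,13) (6,17)]
3. After y ≥ 9: [(6,9) (10,9) (10,13) (6,17)]
4. After y ≤ 15: [(6,15) (6,9) (10,9) (10,13) (8,15)]
5. Canonical ring: [(6,9) (10,9) (10,13) (8,15) (6,15)]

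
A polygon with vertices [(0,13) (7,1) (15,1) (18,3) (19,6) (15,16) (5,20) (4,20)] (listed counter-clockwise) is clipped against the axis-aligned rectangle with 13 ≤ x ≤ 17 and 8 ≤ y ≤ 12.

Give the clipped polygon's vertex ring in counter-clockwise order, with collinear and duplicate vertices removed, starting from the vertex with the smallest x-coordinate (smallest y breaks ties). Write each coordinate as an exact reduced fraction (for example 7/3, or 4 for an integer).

1. After x ≥ 13: [(13,1) (15,1) (18,3) (19,6) (15,16) (13,84/5)]
2. After x ≤ 17: [(13,1) (15,1) (17,7/3) (17,11) (15,16) (13,84/5)]
3. After y ≥ 8: [(13,8) (17,8) (17,11) (15,16) (13,84/5)]
4. After y ≤ 12: [(13,12) (13,8) (17,8) (17,11) (83/5,12)]
5. Canonical ring: [(13,8) (17,8) (17,11) (83/5,12) (13,12)]

Clipped polygon: [(13,8) (17,8) (17,11) (83/5,12) (13,12)]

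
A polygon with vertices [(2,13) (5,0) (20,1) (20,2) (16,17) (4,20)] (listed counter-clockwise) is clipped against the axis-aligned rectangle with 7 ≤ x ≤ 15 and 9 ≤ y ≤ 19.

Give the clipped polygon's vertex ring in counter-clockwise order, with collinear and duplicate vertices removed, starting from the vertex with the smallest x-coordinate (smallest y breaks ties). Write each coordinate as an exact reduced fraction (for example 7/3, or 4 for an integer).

1. After x ≥ 7: [(7,2/15) (20,1) (20,2) (16,17) (7,77/4)]
2. After x ≤ 15: [(7,2/15) (15,2/3) (15,69/4) (7,77/4)]
3. After y ≥ 9: [(7,9) (15,9) (15,69/4) (7,77/4)]
4. After y ≤ 19: [(7,19) (7,9) (15,9) (15,69/4) (8,19)]
5. Canonical ring: [(7,9) (15,9) (15,69/4) (8,19) (7,19)]

Clipped polygon: [(7,9) (15,9) (15,69/4) (8,19) (7,19)]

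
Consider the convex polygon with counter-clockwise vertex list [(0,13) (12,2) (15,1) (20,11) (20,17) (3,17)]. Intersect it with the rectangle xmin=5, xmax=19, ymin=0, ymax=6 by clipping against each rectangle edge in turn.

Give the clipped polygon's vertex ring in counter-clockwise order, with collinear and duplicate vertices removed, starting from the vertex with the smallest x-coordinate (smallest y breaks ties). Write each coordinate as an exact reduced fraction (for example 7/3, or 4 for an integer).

1. After x ≥ 5: [(5,101/12) (12,2) (15,1) (20,11) (20,17) (5,17)]
2. After x ≤ 19: [(5,101/12) (12,2) (15,1) (19,9) (19,17) (5,17)]
3. After y ≥ 0: [(5,101/12) (12,2) (15,1) (19,9) (19,17) (5,17)]
4. After y ≤ 6: [(84/11,6) (12,2) (15,1) (35/2,6)]
5. Canonical ring: [(84/11,6) (12,2) (15,1) (35/2,6)]

Clipped polygon: [(84/11,6) (12,2) (15,1) (35/2,6)]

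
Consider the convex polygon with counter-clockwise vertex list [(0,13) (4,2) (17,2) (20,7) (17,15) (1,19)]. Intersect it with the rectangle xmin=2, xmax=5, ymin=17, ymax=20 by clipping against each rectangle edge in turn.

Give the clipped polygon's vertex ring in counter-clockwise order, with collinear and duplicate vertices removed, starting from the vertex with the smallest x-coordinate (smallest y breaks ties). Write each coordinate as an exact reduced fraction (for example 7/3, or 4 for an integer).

Clipped polygon: [(2,17) (5,17) (5,18) (2,75/4)]

1. After x ≥ 2: [(2,15/2) (4,2) (17,2) (20,7) (17,15) (2,75/4)]
2. After x ≤ 5: [(2,15/2) (4,2) (5,2) (5,18) (2,75/4)]
3. After y ≥ 17: [(2,17) (5,17) (5,18) (2,75/4)]
4. After y ≤ 20: [(2,17) (5,17) (5,18) (2,75/4)]
5. Canonical ring: [(2,17) (5,17) (5,18) (2,75/4)]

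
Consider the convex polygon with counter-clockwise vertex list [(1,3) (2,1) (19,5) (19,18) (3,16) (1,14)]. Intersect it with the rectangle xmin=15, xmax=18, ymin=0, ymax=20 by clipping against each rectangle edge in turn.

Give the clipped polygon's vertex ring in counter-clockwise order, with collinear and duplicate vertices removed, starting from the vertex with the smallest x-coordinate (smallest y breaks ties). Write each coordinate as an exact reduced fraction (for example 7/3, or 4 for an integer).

Clipped polygon: [(15,69/17) (18,81/17) (18,143/8) (15,35/2)]

1. After x ≥ 15: [(15,69/17) (19,5) (19,18) (15,35/2)]
2. After x ≤ 18: [(15,69/17) (18,81/17) (18,143/8) (15,35/2)]
3. After y ≥ 0: [(15,69/17) (18,81/17) (18,143/8) (15,35/2)]
4. After y ≤ 20: [(15,69/17) (18,81/17) (18,143/8) (15,35/2)]
5. Canonical ring: [(15,69/17) (18,81/17) (18,143/8) (15,35/2)]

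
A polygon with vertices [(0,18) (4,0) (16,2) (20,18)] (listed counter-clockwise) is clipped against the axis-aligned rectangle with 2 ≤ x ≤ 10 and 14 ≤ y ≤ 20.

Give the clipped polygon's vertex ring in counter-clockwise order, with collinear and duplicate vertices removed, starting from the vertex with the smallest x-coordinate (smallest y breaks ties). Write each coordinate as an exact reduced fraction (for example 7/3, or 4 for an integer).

Clipped polygon: [(2,14) (10,14) (10,18) (2,18)]

1. After x ≥ 2: [(2,18) (2,9) (4,0) (16,2) (20,18)]
2. After x ≤ 10: [(10,18) (2,18) (2,9) (4,0) (10,1)]
3. After y ≥ 14: [(10,14) (10,18) (2,18) (2,14)]
4. After y ≤ 20: [(10,14) (10,18) (2,18) (2,14)]
5. Canonical ring: [(2,14) (10,14) (10,18) (2,18)]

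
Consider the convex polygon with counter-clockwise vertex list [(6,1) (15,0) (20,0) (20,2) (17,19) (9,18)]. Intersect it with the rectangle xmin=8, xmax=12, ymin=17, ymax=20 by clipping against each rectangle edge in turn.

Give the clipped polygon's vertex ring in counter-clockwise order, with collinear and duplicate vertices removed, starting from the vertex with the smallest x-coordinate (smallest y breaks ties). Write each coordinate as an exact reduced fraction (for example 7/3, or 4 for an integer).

Clipped polygon: [(150/17,17) (12,17) (12,147/8) (9,18)]

1. After x ≥ 8: [(8,37/3) (8,7/9) (15,0) (20,0) (20,2) (17,19) (9,18)]
2. After x ≤ 12: [(8,37/3) (8,7/9) (12,1/3) (12,147/8) (9,18)]
3. After y ≥ 17: [(150/17,17) (12,17) (12,147/8) (9,18)]
4. After y ≤ 20: [(150/17,17) (12,17) (12,147/8) (9,18)]
5. Canonical ring: [(150/17,17) (12,17) (12,147/8) (9,18)]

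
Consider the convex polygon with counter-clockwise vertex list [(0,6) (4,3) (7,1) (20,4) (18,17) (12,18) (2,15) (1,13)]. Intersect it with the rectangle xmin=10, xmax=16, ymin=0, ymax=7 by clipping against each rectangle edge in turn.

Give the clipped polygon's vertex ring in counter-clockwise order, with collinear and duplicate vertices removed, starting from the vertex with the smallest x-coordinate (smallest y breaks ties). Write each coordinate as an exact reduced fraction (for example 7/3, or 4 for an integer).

Clipped polygon: [(10,22/13) (16,40/13) (16,7) (10,7)]

1. After x ≥ 10: [(10,22/13) (20,4) (18,17) (12,18) (10,87/5)]
2. After x ≤ 16: [(10,22/13) (16,40/13) (16,52/3) (12,18) (10,87/5)]
3. After y ≥ 0: [(10,22/13) (16,40/13) (16,52/3) (12,18) (10,87/5)]
4. After y ≤ 7: [(10,7) (10,22/13) (16,40/13) (16,7)]
5. Canonical ring: [(10,22/13) (16,40/13) (16,7) (10,7)]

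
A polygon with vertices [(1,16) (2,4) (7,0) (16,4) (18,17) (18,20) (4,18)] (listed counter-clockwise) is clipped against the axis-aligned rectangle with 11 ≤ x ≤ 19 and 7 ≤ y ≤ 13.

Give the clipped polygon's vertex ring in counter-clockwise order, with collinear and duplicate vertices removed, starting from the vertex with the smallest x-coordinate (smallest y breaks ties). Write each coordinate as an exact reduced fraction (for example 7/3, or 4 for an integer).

Clipped polygon: [(11,7) (214/13,7) (226/13,13) (11,13)]

1. After x ≥ 11: [(11,16/9) (16,4) (18,17) (18,20) (11,19)]
2. After x ≤ 19: [(11,16/9) (16,4) (18,17) (18,20) (11,19)]
3. After y ≥ 7: [(11,7) (214/13,7) (18,17) (18,20) (11,19)]
4. After y ≤ 13: [(11,13) (11,7) (214/13,7) (226/13,13)]
5. Canonical ring: [(11,7) (214/13,7) (226/13,13) (11,13)]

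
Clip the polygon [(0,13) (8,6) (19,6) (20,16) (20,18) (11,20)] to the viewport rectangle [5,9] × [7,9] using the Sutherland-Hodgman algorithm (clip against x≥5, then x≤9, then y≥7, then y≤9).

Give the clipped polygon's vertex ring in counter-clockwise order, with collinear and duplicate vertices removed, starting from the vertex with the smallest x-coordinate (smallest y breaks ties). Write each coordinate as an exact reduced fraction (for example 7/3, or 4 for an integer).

Clipped polygon: [(5,69/8) (48/7,7) (9,7) (9,9) (5,9)]

1. After x ≥ 5: [(5,178/11) (5,69/8) (8,6) (19,6) (20,16) (20,18) (11,20)]
2. After x ≤ 9: [(9,206/11) (5,178/11) (5,69/8) (8,6) (9,6)]
3. After y ≥ 7: [(9,7) (9,206/11) (5,178/11) (5,69/8) (48/7,7)]
4. After y ≤ 9: [(9,7) (9,9) (5,9) (5,69/8) (48/7,7)]
5. Canonical ring: [(5,69/8) (48/7,7) (9,7) (9,9) (5,9)]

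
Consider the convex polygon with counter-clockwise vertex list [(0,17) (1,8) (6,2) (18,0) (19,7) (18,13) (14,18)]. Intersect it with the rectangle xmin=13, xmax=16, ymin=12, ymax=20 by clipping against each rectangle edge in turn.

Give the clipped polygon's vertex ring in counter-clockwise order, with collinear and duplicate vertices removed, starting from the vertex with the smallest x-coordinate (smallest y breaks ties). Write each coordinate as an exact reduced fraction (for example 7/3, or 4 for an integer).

1. After x ≥ 13: [(13,251/14) (13,5/6) (18,0) (19,7) (18,13) (14,18)]
2. After x ≤ 16: [(13,251/14) (13,5/6) (16,1/3) (16,31/2) (14,18)]
3. After y ≥ 12: [(13,251/14) (13,12) (16,12) (16,31/2) (14,18)]
4. After y ≤ 20: [(13,251/14) (13,12) (16,12) (16,31/2) (14,18)]
5. Canonical ring: [(13,12) (16,12) (16,31/2) (14,18) (13,251/14)]

Clipped polygon: [(13,12) (16,12) (16,31/2) (14,18) (13,251/14)]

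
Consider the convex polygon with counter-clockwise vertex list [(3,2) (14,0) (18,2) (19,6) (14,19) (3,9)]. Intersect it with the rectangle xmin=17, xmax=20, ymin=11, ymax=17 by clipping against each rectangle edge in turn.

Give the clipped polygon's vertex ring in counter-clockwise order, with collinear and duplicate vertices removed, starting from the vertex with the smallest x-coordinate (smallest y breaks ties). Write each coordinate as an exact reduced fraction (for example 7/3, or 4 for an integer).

1. After x ≥ 17: [(17,3/2) (18,2) (19,6) (17,56/5)]
2. After x ≤ 20: [(17,3/2) (18,2) (19,6) (17,56/5)]
3. After y ≥ 11: [(17,11) (222/13,11) (17,56/5)]
4. After y ≤ 17: [(17,11) (222/13,11) (17,56/5)]
5. Canonical ring: [(17,11) (222/13,11) (17,56/5)]

Clipped polygon: [(17,11) (222/13,11) (17,56/5)]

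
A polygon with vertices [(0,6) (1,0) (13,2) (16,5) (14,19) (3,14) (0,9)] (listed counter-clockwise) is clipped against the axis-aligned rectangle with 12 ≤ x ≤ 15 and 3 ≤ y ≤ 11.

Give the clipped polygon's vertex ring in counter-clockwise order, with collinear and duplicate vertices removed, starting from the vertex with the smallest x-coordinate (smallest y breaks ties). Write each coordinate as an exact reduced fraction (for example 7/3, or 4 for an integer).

1. After x ≥ 12: [(12,11/6) (13,2) (16,5) (14,19) (12,199/11)]
2. After x ≤ 15: [(12,11/6) (13,2) (15,4) (15,12) (14,19) (12,199/11)]
3. After y ≥ 3: [(12,3) (14,3) (15,4) (15,12) (14,19) (12,199/11)]
4. After y ≤ 11: [(12,11) (12,3) (14,3) (15,4) (15,11)]
5. Canonical ring: [(12,3) (14,3) (15,4) (15,11) (12,11)]

Clipped polygon: [(12,3) (14,3) (15,4) (15,11) (12,11)]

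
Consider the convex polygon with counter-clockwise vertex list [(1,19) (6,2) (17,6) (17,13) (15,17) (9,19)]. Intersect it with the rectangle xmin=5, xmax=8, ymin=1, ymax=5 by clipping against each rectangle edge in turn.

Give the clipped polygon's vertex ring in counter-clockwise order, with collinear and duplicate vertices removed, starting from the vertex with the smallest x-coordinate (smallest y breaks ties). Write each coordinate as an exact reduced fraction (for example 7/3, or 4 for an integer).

1. After x ≥ 5: [(5,19) (5,27/5) (6,2) (17,6) (17,13) (15,17) (9,19)]
2. After x ≤ 8: [(8,19) (5,19) (5,27/5) (6,2) (8,30/11)]
3. After y ≥ 1: [(8,19) (5,19) (5,27/5) (6,2) (8,30/11)]
4. After y ≤ 5: [(8,5) (87/17,5) (6,2) (8,30/11)]
5. Canonical ring: [(87/17,5) (6,2) (8,30/11) (8,5)]

Clipped polygon: [(87/17,5) (6,2) (8,30/11) (8,5)]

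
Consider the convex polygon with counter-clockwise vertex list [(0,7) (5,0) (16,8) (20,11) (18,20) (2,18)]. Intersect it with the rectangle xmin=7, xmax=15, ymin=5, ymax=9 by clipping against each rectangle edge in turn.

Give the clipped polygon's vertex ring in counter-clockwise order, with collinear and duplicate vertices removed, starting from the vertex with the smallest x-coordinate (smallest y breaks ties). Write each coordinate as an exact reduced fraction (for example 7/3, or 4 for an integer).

1. After x ≥ 7: [(7,16/11) (16,8) (20,11) (18,20) (7,149/8)]
2. After x ≤ 15: [(7,16/11) (15,80/11) (15,157/8) (7,149/8)]
3. After y ≥ 5: [(7,5) (95/8,5) (15,80/11) (15,157/8) (7,149/8)]
4. After y ≤ 9: [(7,9) (7,5) (95/8,5) (15,80/11) (15,9)]
5. Canonical ring: [(7,5) (95/8,5) (15,80/11) (15,9) (7,9)]

Clipped polygon: [(7,5) (95/8,5) (15,80/11) (15,9) (7,9)]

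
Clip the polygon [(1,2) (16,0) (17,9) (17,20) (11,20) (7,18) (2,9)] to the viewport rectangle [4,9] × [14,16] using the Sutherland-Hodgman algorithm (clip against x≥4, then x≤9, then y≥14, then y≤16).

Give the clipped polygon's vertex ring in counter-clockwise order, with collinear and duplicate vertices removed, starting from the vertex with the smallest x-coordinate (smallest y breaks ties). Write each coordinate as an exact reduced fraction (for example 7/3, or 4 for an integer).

Clipped polygon: [(43/9,14) (9,14) (9,16) (53/9,16)]

1. After x ≥ 4: [(4,8/5) (16,0) (17,9) (17,20) (11,20) (7,18) (4,63/5)]
2. After x ≤ 9: [(4,8/5) (9,14/15) (9,19) (7,18) (4,63/5)]
3. After y ≥ 14: [(9,14) (9,19) (7,18) (43/9,14)]
4. After y ≤ 16: [(9,14) (9,16) (53/9,16) (43/9,14)]
5. Canonical ring: [(43/9,14) (9,14) (9,16) (53/9,16)]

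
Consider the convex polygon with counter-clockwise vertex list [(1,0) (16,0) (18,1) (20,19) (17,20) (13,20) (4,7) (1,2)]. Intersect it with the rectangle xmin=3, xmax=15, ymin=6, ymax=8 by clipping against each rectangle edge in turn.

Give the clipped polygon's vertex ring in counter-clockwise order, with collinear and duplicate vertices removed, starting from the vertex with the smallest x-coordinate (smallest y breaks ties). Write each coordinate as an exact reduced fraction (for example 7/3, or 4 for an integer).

1. After x ≥ 3: [(3,0) (16,0) (18,1) (20,19) (17,20) (13,20) (4,7) (3,16/3)]
2. After x ≤ 15: [(3,0) (15,0) (15,20) (13,20) (4,7) (3,16/3)]
3. After y ≥ 6: [(15,6) (15,20) (13,20) (4,7) (17/5,6)]
4. After y ≤ 8: [(15,6) (15,8) (61/13,8) (4,7) (17/5,6)]
5. Canonical ring: [(17/5,6) (15,6) (15,8) (61/13,8) (4,7)]

Clipped polygon: [(17/5,6) (15,6) (15,8) (61/13,8) (4,7)]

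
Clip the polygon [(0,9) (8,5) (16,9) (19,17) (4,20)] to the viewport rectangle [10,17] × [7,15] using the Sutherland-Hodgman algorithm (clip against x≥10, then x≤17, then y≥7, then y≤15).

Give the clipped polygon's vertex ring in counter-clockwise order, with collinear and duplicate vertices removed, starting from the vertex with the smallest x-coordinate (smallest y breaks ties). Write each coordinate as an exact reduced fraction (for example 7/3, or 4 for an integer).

Clipped polygon: [(10,7) (12,7) (16,9) (17,35/3) (17,15) (10,15)]

1. After x ≥ 10: [(10,6) (16,9) (19,17) (10,94/5)]
2. After x ≤ 17: [(10,6) (16,9) (17,35/3) (17,87/5) (10,94/5)]
3. After y ≥ 7: [(10,7) (12,7) (16,9) (17,35/3) (17,87/5) (10,94/5)]
4. After y ≤ 15: [(10,15) (10,7) (12,7) (16,9) (17,35/3) (17,15)]
5. Canonical ring: [(10,7) (12,7) (16,9) (17,35/3) (17,15) (10,15)]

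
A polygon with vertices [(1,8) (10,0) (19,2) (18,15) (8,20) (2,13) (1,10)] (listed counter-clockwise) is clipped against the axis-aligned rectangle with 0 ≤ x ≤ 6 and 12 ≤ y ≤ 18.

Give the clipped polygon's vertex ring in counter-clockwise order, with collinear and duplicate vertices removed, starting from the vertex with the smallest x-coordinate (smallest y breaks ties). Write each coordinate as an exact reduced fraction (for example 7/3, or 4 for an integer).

Clipped polygon: [(5/3,12) (6,12) (6,53/3) (2,13)]

1. After x ≥ 0: [(1,8) (10,0) (19,2) (18,15) (8,20) (2,13) (1,10)]
2. After x ≤ 6: [(1,8) (6,32/9) (6,53/3) (2,13) (1,10)]
3. After y ≥ 12: [(6,12) (6,53/3) (2,13) (5/3,12)]
4. After y ≤ 18: [(6,12) (6,53/3) (2,13) (5/3,12)]
5. Canonical ring: [(5/3,12) (6,12) (6,53/3) (2,13)]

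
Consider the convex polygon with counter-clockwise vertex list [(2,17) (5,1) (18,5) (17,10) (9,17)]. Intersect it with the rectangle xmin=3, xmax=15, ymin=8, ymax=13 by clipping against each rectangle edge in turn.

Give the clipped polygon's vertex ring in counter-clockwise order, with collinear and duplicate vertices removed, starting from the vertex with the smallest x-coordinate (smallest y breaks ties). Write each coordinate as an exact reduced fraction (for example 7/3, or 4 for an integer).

1. After x ≥ 3: [(3,17) (3,35/3) (5,1) (18,5) (17,10) (9,17)]
2. After x ≤ 15: [(3,17) (3,35/3) (5,1) (15,53/13) (15,47/4) (9,17)]
3. After y ≥ 8: [(3,17) (3,35/3) (59/16,8) (15,8) (15,47/4) (9,17)]
4. After y ≤ 13: [(3,13) (3,35/3) (59/16,8) (15,8) (15,47/4) (95/7,13)]
5. Canonical ring: [(3,35/3) (59/16,8) (15,8) (15,47/4) (95/7,13) (3,13)]

Clipped polygon: [(3,35/3) (59/16,8) (15,8) (15,47/4) (95/7,13) (3,13)]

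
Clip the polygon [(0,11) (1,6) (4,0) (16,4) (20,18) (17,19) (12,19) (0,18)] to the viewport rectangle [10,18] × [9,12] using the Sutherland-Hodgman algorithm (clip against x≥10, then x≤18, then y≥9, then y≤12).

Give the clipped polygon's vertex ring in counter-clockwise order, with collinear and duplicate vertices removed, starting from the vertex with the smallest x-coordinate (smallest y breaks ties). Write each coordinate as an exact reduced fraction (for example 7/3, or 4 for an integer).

1. After x ≥ 10: [(10,2) (16,4) (20,18) (17,19) (12,19) (10,113/6)]
2. After x ≤ 18: [(10,2) (16,4) (18,11) (18,56/3) (17,19) (12,19) (10,113/6)]
3. After y ≥ 9: [(10,9) (122/7,9) (18,11) (18,56/3) (17,19) (12,19) (10,113/6)]
4. After y ≤ 12: [(10,12) (10,9) (122/7,9) (18,11) (18,12)]
5. Canonical ring: [(10,9) (122/7,9) (18,11) (18,12) (10,12)]

Clipped polygon: [(10,9) (122/7,9) (18,11) (18,12) (10,12)]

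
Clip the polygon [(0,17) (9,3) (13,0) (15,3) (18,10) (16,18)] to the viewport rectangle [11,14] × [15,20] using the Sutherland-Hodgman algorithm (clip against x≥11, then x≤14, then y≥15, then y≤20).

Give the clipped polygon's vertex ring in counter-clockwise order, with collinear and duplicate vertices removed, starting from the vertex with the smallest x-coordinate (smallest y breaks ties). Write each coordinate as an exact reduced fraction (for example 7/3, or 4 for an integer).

1. After x ≥ 11: [(11,283/16) (11,3/2) (13,0) (15,3) (18,10) (16,18)]
2. After x ≤ 14: [(14,143/8) (11,283/16) (11,3/2) (13,0) (14,3/2)]
3. After y ≥ 15: [(14,15) (14,143/8) (11,283/16) (11,15)]
4. After y ≤ 20: [(14,15) (14,143/8) (11,283/16) (11,15)]
5. Canonical ring: [(11,15) (14,15) (14,143/8) (11,283/16)]

Clipped polygon: [(11,15) (14,15) (14,143/8) (11,283/16)]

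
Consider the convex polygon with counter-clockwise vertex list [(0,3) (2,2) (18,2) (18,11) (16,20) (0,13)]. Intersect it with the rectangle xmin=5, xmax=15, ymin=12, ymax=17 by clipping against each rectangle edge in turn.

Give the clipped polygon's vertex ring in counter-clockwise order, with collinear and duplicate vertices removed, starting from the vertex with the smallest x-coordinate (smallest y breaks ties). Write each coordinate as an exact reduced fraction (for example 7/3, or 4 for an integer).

Clipped polygon: [(5,12) (15,12) (15,17) (64/7,17) (5,243/16)]

1. After x ≥ 5: [(5,2) (18,2) (18,11) (16,20) (5,243/16)]
2. After x ≤ 15: [(5,2) (15,2) (15,313/16) (5,243/16)]
3. After y ≥ 12: [(5,12) (15,12) (15,313/16) (5,243/16)]
4. After y ≤ 17: [(5,12) (15,12) (15,17) (64/7,17) (5,243/16)]
5. Canonical ring: [(5,12) (15,12) (15,17) (64/7,17) (5,243/16)]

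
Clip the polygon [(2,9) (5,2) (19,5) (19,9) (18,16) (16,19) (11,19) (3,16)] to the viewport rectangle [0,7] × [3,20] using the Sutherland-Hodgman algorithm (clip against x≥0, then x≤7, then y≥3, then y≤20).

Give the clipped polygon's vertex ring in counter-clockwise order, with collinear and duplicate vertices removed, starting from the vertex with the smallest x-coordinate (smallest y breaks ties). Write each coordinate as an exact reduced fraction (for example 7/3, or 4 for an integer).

Clipped polygon: [(2,9) (32/7,3) (7,3) (7,35/2) (3,16)]

1. After x ≥ 0: [(2,9) (5,2) (19,5) (19,9) (18,16) (16,19) (11,19) (3,16)]
2. After x ≤ 7: [(2,9) (5,2) (7,17/7) (7,35/2) (3,16)]
3. After y ≥ 3: [(2,9) (32/7,3) (7,3) (7,35/2) (3,16)]
4. After y ≤ 20: [(2,9) (32/7,3) (7,3) (7,35/2) (3,16)]
5. Canonical ring: [(2,9) (32/7,3) (7,3) (7,35/2) (3,16)]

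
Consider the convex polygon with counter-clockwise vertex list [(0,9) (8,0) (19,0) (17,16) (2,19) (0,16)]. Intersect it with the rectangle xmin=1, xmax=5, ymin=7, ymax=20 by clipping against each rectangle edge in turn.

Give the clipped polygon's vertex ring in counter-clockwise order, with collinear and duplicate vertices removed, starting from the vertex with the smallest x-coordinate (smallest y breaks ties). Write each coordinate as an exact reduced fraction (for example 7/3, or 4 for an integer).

Clipped polygon: [(1,63/8) (16/9,7) (5,7) (5,92/5) (2,19) (1,35/2)]

1. After x ≥ 1: [(1,63/8) (8,0) (19,0) (17,16) (2,19) (1,35/2)]
2. After x ≤ 5: [(1,63/8) (5,27/8) (5,92/5) (2,19) (1,35/2)]
3. After y ≥ 7: [(1,63/8) (16/9,7) (5,7) (5,92/5) (2,19) (1,35/2)]
4. After y ≤ 20: [(1,63/8) (16/9,7) (5,7) (5,92/5) (2,19) (1,35/2)]
5. Canonical ring: [(1,63/8) (16/9,7) (5,7) (5,92/5) (2,19) (1,35/2)]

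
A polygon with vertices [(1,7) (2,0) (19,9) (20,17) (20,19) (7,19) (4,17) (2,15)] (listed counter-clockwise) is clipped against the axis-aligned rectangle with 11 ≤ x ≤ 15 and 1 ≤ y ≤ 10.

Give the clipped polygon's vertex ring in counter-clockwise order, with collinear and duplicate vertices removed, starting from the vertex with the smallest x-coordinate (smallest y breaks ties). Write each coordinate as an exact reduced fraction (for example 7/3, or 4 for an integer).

Clipped polygon: [(11,81/17) (15,117/17) (15,10) (11,10)]

1. After x ≥ 11: [(11,81/17) (19,9) (20,17) (20,19) (11,19)]
2. After x ≤ 15: [(11,81/17) (15,117/17) (15,19) (11,19)]
3. After y ≥ 1: [(11,81/17) (15,117/17) (15,19) (11,19)]
4. After y ≤ 10: [(11,10) (11,81/17) (15,117/17) (15,10)]
5. Canonical ring: [(11,81/17) (15,117/17) (15,10) (11,10)]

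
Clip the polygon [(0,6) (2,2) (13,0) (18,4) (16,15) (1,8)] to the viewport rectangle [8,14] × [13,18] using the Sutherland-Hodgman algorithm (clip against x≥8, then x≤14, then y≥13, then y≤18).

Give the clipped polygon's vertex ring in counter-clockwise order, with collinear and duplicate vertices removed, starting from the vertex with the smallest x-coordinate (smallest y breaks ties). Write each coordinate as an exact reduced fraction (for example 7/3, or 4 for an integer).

Clipped polygon: [(82/7,13) (14,13) (14,211/15)]

1. After x ≥ 8: [(8,10/11) (13,0) (18,4) (16,15) (8,169/15)]
2. After x ≤ 14: [(8,10/11) (13,0) (14,4/5) (14,211/15) (8,169/15)]
3. After y ≥ 13: [(14,13) (14,211/15) (82/7,13)]
4. After y ≤ 18: [(14,13) (14,211/15) (82/7,13)]
5. Canonical ring: [(82/7,13) (14,13) (14,211/15)]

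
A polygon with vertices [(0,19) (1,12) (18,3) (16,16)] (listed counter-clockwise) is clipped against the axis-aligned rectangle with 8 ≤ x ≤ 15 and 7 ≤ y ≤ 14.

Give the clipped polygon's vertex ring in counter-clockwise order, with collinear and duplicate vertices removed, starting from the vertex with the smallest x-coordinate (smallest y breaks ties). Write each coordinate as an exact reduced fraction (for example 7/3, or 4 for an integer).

1. After x ≥ 8: [(8,35/2) (8,141/17) (18,3) (16,16)]
2. After x ≤ 15: [(15,259/16) (8,35/2) (8,141/17) (15,78/17)]
3. After y ≥ 7: [(15,7) (15,259/16) (8,35/2) (8,141/17) (94/9,7)]
4. After y ≤ 14: [(15,7) (15,14) (8,14) (8,141/17) (94/9,7)]
5. Canonical ring: [(8,141/17) (94/9,7) (15,7) (15,14) (8,14)]

Clipped polygon: [(8,141/17) (94/9,7) (15,7) (15,14) (8,14)]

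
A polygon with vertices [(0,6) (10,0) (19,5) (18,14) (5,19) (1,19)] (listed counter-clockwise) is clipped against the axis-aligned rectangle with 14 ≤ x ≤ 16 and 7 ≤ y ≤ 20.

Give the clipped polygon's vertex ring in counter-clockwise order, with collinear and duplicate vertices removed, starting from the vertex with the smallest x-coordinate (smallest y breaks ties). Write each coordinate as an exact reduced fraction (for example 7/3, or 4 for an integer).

Clipped polygon: [(14,7) (16,7) (16,192/13) (14,202/13)]

1. After x ≥ 14: [(14,20/9) (19,5) (18,14) (14,202/13)]
2. After x ≤ 16: [(14,20/9) (16,10/3) (16,192/13) (14,202/13)]
3. After y ≥ 7: [(14,7) (16,7) (16,192/13) (14,202/13)]
4. After y ≤ 20: [(14,7) (16,7) (16,192/13) (14,202/13)]
5. Canonical ring: [(14,7) (16,7) (16,192/13) (14,202/13)]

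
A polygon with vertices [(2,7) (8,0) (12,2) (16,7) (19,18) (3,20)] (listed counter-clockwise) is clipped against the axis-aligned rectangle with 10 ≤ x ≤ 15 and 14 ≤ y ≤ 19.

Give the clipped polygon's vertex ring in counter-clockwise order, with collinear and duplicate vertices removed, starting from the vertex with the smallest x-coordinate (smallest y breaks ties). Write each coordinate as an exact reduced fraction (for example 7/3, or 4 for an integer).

Clipped polygon: [(10,14) (15,14) (15,37/2) (11,19) (10,19)]

1. After x ≥ 10: [(10,1) (12,2) (16,7) (19,18) (10,153/8)]
2. After x ≤ 15: [(10,1) (12,2) (15,23/4) (15,37/2) (10,153/8)]
3. After y ≥ 14: [(10,14) (15,14) (15,37/2) (10,153/8)]
4. After y ≤ 19: [(10,19) (10,14) (15,14) (15,37/2) (11,19)]
5. Canonical ring: [(10,14) (15,14) (15,37/2) (11,19) (10,19)]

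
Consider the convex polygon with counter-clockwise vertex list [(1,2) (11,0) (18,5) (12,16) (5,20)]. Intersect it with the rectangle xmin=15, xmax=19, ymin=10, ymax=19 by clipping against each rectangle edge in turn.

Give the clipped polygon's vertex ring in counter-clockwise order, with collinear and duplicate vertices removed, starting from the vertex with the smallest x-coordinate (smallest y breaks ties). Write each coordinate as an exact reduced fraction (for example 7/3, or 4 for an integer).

1. After x ≥ 15: [(15,20/7) (18,5) (15,21/2)]
2. After x ≤ 19: [(15,20/7) (18,5) (15,21/2)]
3. After y ≥ 10: [(15,10) (168/11,10) (15,21/2)]
4. After y ≤ 19: [(15,10) (168/11,10) (15,21/2)]
5. Canonical ring: [(15,10) (168/11,10) (15,21/2)]

Clipped polygon: [(15,10) (168/11,10) (15,21/2)]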